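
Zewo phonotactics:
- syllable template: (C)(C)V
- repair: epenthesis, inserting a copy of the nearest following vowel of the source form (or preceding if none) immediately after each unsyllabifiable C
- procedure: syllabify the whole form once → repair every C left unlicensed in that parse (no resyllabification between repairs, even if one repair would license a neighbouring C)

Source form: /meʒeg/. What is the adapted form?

Under (C)(C)V, the unsyllabifiable consonants are /g/ (no codas are permitted; onsets may contain at most 2 consonants).
Each unlicensed consonant becomes the onset of a new syllable: /g/ → /ge/.

meʒege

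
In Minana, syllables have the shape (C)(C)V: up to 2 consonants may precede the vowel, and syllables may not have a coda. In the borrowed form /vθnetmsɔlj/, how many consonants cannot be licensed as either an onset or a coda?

Under (C)(C)V, the unsyllabifiable consonants are /v/, /t/, /l/, /j/ (no codas are permitted; onsets may contain at most 2 consonants).

4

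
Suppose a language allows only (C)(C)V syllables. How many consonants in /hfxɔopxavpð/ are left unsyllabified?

4

The consonants /h/, /v/, /p/, /ð/ cannot be parsed into a legal (C)(C)V syllable (no codas are permitted; onsets may contain at most 2 consonants).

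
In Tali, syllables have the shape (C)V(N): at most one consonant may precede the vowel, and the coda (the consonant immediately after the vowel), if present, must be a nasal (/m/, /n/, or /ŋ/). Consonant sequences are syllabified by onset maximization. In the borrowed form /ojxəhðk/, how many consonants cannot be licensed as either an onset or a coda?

4

Syllabifying with onset maximization leaves /j/, /h/, /ð/, /k/ stranded (only a nasal (/m/, /n/, or /ŋ/) is licensed in coda position; onsets are limited to one consonant).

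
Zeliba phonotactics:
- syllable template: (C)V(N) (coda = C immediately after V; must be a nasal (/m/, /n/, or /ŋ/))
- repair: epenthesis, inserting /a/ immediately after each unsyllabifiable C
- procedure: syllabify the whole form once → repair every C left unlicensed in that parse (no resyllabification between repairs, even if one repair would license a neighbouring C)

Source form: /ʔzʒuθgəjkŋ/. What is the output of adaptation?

Syllabifying with onset maximization leaves /ʔ/, /z/, /θ/, /j/, /k/, /ŋ/ stranded (only a nasal (/m/, /n/, or /ŋ/) is licensed in coda position; onsets are limited to one consonant).
Epenthesis after each stranded consonant: /ʔ/ → /ʔa/, /z/ → /za/, /θ/ → /θa/, /j/ → /ja/, /k/ → /ka/, /ŋ/ → /ŋa/.

ʔazaʒuθagəjakaŋa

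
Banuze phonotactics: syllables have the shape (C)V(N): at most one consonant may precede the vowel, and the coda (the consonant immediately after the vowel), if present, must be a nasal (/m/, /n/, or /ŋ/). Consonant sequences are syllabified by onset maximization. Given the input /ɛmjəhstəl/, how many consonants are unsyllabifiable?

Under (C)V(N), the unsyllabifiable consonants are /h/, /s/, /l/ (only a nasal (/m/, /n/, or /ŋ/) is licensed in coda position; onsets are limited to one consonant).

3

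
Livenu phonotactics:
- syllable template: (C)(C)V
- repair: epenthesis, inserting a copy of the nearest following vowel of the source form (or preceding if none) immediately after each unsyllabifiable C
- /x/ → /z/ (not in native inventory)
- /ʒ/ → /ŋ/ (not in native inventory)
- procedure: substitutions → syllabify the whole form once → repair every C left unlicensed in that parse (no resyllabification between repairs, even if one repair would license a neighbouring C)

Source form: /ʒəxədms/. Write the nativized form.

Substitution: /ʒ/ → /ŋ/, /x/ → /z/, giving /ŋəzədms/.
Under (C)(C)V, the unsyllabifiable consonants are /d/, /m/, /s/ (no codas are permitted; onsets may contain at most 2 consonants).
Epenthesis after each stranded consonant: /d/ → /də/, /m/ → /mə/, /s/ → /sə/.

ŋəzədəməsə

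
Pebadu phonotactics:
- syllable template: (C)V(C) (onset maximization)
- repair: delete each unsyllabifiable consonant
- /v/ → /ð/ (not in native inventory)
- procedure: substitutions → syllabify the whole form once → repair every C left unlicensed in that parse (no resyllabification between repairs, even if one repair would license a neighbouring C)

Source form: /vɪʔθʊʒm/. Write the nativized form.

Substitution: /v/ → /ð/, giving /ðɪʔθʊʒm/.
Under (C)V(C), the unsyllabifiable consonants are /m/ (at most one coda consonant is licensed; onsets are limited to one consonant).
Each unlicensed consonant is deleted: /m/.

ðɪʔθʊʒ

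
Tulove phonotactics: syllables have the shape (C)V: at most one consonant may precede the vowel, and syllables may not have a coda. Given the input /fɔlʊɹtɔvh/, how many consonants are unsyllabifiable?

Syllabifying with onset maximization leaves /ɹ/, /v/, /h/ stranded (no codas are permitted; onsets are limited to one consonant).

3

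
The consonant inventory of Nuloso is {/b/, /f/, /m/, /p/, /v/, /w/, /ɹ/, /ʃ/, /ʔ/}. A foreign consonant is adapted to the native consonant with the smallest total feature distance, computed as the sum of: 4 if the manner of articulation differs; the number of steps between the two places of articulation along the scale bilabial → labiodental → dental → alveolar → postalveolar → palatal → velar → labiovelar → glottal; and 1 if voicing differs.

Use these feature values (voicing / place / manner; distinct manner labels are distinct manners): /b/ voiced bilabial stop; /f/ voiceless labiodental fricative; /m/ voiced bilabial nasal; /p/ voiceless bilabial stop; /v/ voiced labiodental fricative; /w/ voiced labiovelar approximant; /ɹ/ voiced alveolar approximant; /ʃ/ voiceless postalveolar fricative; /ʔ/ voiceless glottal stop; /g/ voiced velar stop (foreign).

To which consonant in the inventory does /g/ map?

ʔ

/ʔ/ is closest: same manner (stop), place distance 2 (velar→glottal), voicing differs (+1); total 3. Next closest is /w/ at distance 5.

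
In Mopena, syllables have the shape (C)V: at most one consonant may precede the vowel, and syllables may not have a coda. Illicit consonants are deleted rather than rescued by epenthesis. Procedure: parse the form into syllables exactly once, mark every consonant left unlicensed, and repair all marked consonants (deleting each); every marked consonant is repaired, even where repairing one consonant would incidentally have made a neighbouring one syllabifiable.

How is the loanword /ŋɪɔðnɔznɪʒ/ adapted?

ŋɪɔnɔnɪ

Under (C)V, the unsyllabifiable consonants are /ð/, /z/, /ʒ/ (no codas are permitted; onsets are limited to one consonant).
Deletion applies to /ð/, /z/, /ʒ/.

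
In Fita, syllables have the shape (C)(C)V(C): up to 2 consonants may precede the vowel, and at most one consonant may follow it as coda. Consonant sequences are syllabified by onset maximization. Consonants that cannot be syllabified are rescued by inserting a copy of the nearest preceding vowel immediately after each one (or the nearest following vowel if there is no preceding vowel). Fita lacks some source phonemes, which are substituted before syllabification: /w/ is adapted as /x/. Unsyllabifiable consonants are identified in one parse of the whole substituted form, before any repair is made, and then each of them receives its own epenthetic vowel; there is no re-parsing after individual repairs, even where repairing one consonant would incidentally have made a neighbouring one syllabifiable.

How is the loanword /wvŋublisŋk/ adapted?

Substitution: /w/ → /x/, giving /xvŋublisŋk/.
The consonants /x/, /ŋ/, /k/ cannot be parsed into a legal (C)(C)V(C) syllable (at most one coda consonant is licensed; onsets may contain at most 2 consonants).
Each unlicensed consonant becomes the onset of a new syllable: /x/ → /xu/, /ŋ/ → /ŋi/, /k/ → /ki/.

xuvŋublisŋiki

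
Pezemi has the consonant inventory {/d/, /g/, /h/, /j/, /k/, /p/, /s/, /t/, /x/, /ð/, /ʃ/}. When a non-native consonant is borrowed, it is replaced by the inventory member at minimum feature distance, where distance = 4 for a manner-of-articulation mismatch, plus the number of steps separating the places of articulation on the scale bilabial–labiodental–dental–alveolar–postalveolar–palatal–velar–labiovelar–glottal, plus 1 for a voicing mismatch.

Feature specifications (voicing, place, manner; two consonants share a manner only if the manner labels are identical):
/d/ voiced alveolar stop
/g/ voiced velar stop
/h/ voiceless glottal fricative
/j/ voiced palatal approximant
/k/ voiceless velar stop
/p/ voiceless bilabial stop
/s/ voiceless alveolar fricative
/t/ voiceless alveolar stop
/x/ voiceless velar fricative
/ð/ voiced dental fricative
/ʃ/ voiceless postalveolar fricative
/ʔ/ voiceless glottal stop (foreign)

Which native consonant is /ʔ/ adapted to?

k

/k/ is closest: same manner (stop), place distance 2 (glottal→velar), same voicing; total 2. Next closest is /g/ at distance 3.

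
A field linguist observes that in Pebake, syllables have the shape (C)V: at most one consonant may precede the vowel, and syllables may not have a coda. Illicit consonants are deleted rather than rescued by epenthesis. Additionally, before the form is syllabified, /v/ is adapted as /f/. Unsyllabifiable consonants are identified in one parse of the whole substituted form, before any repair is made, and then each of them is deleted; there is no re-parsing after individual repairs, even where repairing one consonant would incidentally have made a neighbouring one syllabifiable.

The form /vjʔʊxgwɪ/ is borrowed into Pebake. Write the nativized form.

Substitution: /v/ → /f/, giving /fjʔʊxgwɪ/.
Syllabifying with onset maximization leaves /f/, /j/, /x/, /g/ stranded (no codas are permitted; onsets are limited to one consonant).
Deletion applies to /f/, /j/, /x/, /g/.

ʔʊwɪ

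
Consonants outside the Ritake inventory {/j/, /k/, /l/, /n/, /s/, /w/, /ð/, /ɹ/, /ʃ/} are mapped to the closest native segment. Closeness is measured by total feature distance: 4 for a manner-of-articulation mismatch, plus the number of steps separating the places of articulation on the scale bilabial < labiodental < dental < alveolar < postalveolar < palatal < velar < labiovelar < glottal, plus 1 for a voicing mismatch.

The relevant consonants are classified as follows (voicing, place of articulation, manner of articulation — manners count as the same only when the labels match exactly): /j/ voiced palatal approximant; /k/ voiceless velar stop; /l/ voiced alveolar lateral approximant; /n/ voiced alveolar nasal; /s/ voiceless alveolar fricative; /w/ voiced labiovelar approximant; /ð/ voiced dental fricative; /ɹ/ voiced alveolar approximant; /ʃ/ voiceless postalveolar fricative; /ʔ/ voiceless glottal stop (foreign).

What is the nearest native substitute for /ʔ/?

k

/k/ is closest: same manner (stop), place distance 2 (glottal→velar), same voicing; total 2. Next closest is /w/ at distance 6.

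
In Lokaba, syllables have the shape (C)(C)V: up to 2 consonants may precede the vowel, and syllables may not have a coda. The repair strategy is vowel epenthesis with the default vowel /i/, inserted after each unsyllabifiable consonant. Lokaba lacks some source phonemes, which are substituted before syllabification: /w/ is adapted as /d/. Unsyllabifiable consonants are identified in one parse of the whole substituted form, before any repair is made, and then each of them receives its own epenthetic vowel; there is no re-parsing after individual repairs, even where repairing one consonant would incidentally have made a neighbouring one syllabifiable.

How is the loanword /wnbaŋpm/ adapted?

Substitution: /w/ → /d/, giving /dnbaŋpm/.
Syllabifying with onset maximization leaves /d/, /ŋ/, /p/, /m/ stranded (no codas are permitted; onsets may contain at most 2 consonants).
Each unlicensed consonant becomes the onset of a new syllable: /d/ → /di/, /ŋ/ → /ŋi/, /p/ → /pi/, /m/ → /mi/.

dinbaŋipimi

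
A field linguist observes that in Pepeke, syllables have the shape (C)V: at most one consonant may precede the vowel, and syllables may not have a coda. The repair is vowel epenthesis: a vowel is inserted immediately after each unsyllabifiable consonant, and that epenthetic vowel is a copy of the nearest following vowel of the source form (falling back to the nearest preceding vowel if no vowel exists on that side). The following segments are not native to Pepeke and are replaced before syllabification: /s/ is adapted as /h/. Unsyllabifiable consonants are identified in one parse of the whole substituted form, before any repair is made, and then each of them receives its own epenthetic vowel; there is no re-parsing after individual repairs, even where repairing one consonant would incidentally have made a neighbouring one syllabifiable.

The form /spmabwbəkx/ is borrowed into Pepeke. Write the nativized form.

Substitution: /s/ → /h/, giving /hpmabwbəkx/.
The consonants /h/, /p/, /b/, /w/, /k/, /x/ cannot be parsed into a legal (C)V syllable (no codas are permitted; onsets are limited to one consonant).
Epenthesis after each stranded consonant: /h/ → /ha/, /p/ → /pa/, /b/ → /bə/, /w/ → /wə/, /k/ → /kə/, /x/ → /xə/.

hapamabəwəbəkəxə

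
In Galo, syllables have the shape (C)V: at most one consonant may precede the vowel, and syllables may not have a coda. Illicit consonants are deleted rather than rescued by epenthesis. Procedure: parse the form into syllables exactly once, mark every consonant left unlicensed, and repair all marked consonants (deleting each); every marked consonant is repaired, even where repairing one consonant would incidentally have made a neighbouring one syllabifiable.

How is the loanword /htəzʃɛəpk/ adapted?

təʃɛə

Syllabifying with onset maximization leaves /h/, /z/, /p/, /k/ stranded (no codas are permitted; onsets are limited to one consonant).
Each unlicensed consonant is deleted: /h/, /z/, /p/, /k/.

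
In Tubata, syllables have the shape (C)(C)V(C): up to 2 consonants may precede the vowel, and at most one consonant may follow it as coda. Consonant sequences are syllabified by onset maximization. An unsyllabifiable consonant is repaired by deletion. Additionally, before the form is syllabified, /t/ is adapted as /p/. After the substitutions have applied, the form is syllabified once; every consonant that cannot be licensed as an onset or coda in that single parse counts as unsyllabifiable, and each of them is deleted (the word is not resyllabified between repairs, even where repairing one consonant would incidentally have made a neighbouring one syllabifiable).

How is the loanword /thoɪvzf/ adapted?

Substitution: /t/ → /p/, giving /phoɪvzf/.
The consonants /z/, /f/ cannot be parsed into a legal (C)(C)V(C) syllable (at most one coda consonant is licensed; onsets may contain at most 2 consonants).
Deleting the stranded consonants removes /z/, /f/.

phoɪv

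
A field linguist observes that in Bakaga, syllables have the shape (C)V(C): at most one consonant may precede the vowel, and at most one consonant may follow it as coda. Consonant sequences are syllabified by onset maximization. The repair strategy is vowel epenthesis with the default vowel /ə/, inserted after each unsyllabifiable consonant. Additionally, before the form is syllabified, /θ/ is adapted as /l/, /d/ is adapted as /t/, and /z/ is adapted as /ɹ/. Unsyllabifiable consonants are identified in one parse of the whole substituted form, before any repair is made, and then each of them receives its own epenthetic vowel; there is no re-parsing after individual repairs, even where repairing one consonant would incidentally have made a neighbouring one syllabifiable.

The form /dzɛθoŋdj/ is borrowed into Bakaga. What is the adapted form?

Substitution: /d/ → /t/, /z/ → /ɹ/, /θ/ → /l/, giving /tɹɛloŋtj/.
Under (C)V(C), the unsyllabifiable consonants are /t/, /t/, /j/ (at most one coda consonant is licensed; onsets are limited to one consonant).
Inserting the epenthetic vowel yields /t/ → /tə/, /t/ → /tə/, /j/ → /jə/.

təɹɛloŋtəjə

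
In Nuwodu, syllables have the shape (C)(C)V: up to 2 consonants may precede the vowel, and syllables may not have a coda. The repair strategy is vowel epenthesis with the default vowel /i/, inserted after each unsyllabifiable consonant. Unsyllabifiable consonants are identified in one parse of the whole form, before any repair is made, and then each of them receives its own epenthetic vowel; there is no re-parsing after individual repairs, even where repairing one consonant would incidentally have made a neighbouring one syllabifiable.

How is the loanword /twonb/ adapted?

twonibi

Syllabifying with onset maximization leaves /n/, /b/ stranded (no codas are permitted; onsets may contain at most 2 consonants).
Inserting the epenthetic vowel yields /n/ → /ni/, /b/ → /bi/.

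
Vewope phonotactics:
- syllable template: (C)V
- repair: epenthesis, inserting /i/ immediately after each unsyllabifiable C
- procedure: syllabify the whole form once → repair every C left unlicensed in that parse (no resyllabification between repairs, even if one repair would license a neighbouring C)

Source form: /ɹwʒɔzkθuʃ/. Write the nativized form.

ɹiwiʒɔzikiθuʃi

Under (C)V, the unsyllabifiable consonants are /ɹ/, /w/, /z/, /k/, /ʃ/ (no codas are permitted; onsets are limited to one consonant).
Each unlicensed consonant becomes the onset of a new syllable: /ɹ/ → /ɹi/, /w/ → /wi/, /z/ → /zi/, /k/ → /ki/, /ʃ/ → /ʃi/.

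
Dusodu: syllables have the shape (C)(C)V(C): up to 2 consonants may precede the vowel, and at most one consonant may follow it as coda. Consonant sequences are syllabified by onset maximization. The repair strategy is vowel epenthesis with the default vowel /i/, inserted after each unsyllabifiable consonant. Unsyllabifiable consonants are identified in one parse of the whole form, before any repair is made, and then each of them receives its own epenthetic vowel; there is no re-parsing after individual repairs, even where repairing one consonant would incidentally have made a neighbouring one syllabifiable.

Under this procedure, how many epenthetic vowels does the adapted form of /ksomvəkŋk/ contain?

2

The unsyllabifiable consonants are /ŋ/, /k/; each receives one epenthetic vowel.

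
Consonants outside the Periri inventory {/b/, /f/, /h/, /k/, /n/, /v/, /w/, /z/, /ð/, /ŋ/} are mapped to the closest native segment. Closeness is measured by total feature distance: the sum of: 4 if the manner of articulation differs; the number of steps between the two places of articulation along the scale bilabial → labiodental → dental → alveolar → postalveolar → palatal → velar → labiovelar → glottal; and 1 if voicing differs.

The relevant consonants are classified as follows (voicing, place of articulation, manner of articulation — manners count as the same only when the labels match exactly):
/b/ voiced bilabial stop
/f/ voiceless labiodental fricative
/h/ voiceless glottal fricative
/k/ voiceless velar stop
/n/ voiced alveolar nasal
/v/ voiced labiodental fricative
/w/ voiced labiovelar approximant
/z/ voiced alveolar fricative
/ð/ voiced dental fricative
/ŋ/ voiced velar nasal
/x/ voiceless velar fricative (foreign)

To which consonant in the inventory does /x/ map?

h

/h/ is closest: same manner (fricative), place distance 2 (velar→glottal), same voicing; total 2. Next closest is /k/ at distance 4.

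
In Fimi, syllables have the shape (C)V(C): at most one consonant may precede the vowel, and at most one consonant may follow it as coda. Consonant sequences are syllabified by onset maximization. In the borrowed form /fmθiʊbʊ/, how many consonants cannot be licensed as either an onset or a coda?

The consonants /f/, /m/ cannot be parsed into a legal (C)V(C) syllable (at most one coda consonant is licensed; onsets are limited to one consonant).

2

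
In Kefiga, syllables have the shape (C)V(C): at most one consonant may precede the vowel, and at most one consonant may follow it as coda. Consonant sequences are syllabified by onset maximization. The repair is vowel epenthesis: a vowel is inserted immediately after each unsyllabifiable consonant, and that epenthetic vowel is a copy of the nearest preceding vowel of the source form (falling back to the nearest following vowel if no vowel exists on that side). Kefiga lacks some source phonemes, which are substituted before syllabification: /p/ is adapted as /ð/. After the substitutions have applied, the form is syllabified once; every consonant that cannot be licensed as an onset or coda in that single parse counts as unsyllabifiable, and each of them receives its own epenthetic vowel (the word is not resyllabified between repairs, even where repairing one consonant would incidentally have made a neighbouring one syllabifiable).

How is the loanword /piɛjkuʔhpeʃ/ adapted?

Substitution: /p/ → /ð/, giving /ðiɛjkuʔhðeʃ/.
Under (C)V(C), the unsyllabifiable consonants are /h/ (at most one coda consonant is licensed; onsets are limited to one consonant).
Epenthesis after each stranded consonant: /h/ → /hu/.

ðiɛjkuʔhuðeʃ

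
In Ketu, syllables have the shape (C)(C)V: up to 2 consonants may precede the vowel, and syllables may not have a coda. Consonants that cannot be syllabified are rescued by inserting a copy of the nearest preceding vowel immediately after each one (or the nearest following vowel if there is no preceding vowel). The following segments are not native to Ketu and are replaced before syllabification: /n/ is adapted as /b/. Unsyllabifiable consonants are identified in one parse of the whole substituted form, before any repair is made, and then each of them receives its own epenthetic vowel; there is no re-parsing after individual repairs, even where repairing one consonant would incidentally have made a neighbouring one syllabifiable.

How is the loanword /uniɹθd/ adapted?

ubiɹiθidi

Substitution: /n/ → /b/, giving /ubiɹθd/.
Syllabifying with onset maximization leaves /ɹ/, /θ/, /d/ stranded (no codas are permitted; onsets may contain at most 2 consonants).
Epenthesis after each stranded consonant: /ɹ/ → /ɹi/, /θ/ → /θi/, /d/ → /di/.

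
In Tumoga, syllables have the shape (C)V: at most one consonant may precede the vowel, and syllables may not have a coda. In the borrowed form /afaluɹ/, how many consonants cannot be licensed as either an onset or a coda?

1

Under (C)V, the unsyllabifiable consonants are /ɹ/ (no codas are permitted; onsets are limited to one consonant).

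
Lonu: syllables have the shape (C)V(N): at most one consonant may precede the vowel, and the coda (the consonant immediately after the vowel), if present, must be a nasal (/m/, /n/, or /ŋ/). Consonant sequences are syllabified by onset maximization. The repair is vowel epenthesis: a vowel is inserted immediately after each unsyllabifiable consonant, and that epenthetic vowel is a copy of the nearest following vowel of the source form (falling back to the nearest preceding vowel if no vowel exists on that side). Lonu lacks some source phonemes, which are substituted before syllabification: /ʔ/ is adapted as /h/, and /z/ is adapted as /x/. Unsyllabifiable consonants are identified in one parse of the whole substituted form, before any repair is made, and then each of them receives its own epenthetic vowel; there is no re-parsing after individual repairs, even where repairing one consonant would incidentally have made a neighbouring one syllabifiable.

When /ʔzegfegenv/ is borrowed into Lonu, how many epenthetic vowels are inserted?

3

After substitution the input is /hxegfegenv/.
The unsyllabifiable consonants are /h/, /g/, /v/; each receives one epenthetic vowel.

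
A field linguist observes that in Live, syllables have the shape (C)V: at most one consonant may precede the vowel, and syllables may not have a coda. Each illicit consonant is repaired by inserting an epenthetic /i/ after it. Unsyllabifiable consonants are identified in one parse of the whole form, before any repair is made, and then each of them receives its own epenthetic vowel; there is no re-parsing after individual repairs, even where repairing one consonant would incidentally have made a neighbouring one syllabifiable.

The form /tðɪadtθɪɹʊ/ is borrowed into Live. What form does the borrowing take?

Under (C)V, the unsyllabifiable consonants are /t/, /d/, /t/ (no codas are permitted; onsets are limited to one consonant).
Inserting the epenthetic vowel yields /t/ → /ti/, /d/ → /di/, /t/ → /ti/.

tiðɪaditiθɪɹʊ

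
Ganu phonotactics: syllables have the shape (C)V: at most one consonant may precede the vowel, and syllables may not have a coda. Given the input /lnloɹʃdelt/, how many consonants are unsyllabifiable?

The consonants /l/, /n/, /ɹ/, /ʃ/, /l/, /t/ cannot be parsed into a legal (C)V syllable (no codas are permitted; onsets are limited to one consonant).

6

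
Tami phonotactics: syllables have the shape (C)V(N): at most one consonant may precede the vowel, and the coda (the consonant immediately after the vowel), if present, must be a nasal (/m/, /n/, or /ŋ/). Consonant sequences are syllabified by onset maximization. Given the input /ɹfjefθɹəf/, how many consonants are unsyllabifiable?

5

Under (C)V(N), the unsyllabifiable consonants are /ɹ/, /f/, /f/, /θ/, /f/ (only a nasal (/m/, /n/, or /ŋ/) is licensed in coda position; onsets are limited to one consonant).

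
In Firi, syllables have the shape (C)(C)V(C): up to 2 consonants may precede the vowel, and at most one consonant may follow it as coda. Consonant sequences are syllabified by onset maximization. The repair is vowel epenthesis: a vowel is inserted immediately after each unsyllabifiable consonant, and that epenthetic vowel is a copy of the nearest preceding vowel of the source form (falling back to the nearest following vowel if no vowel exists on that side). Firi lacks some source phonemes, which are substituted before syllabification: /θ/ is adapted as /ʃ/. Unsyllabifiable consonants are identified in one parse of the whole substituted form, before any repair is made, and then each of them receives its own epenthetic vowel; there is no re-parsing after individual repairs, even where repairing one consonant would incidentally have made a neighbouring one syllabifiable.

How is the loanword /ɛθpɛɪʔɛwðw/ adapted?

Substitution: /θ/ → /ʃ/, giving /ɛʃpɛɪʔɛwðw/.
The consonants /ð/, /w/ cannot be parsed into a legal (C)(C)V(C) syllable (at most one coda consonant is licensed; onsets may contain at most 2 consonants).
Each unlicensed consonant becomes the onset of a new syllable: /ð/ → /ðɛ/, /w/ → /wɛ/.

ɛʃpɛɪʔɛwðɛwɛ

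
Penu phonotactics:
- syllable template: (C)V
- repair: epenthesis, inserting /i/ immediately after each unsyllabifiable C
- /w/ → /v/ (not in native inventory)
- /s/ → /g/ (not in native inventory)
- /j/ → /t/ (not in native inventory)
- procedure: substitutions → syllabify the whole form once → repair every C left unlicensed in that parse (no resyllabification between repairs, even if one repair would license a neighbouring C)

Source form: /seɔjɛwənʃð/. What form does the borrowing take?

geɔtɛvəniʃiði

Substitution: /s/ → /g/, /j/ → /t/, /w/ → /v/, giving /geɔtɛvənʃð/.
Syllabifying with onset maximization leaves /n/, /ʃ/, /ð/ stranded (no codas are permitted; onsets are limited to one consonant).
Each unlicensed consonant becomes the onset of a new syllable: /n/ → /ni/, /ʃ/ → /ʃi/, /ð/ → /ði/.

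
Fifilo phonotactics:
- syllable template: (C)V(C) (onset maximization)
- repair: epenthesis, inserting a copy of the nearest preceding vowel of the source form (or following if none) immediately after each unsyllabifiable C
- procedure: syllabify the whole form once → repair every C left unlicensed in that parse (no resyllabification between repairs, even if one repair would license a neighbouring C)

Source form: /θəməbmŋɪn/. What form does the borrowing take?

Under (C)V(C), the unsyllabifiable consonants are /m/ (at most one coda consonant is licensed; onsets are limited to one consonant).
Each unlicensed consonant becomes the onset of a new syllable: /m/ → /mə/.

θəməbməŋɪn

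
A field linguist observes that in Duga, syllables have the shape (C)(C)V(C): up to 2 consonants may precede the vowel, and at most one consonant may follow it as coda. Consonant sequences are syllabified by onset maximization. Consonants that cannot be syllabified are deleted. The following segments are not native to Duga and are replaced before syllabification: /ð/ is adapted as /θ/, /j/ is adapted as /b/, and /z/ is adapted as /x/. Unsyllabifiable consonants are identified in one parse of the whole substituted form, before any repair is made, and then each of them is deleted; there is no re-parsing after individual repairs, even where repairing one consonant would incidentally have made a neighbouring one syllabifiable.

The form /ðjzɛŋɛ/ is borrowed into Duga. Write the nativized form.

bxɛŋɛ

Substitution: /ð/ → /θ/, /j/ → /b/, /z/ → /x/, giving /θbxɛŋɛ/.
The consonants /θ/ cannot be parsed into a legal (C)(C)V(C) syllable (at most one coda consonant is licensed; onsets may contain at most 2 consonants).
Each unlicensed consonant is deleted: /θ/.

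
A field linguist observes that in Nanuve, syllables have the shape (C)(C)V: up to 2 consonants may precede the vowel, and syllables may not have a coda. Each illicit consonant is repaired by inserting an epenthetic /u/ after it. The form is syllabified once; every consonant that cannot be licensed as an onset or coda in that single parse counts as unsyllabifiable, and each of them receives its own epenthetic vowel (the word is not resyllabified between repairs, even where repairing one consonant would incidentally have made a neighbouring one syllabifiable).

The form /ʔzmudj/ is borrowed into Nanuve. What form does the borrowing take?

ʔuzmuduju

Syllabifying with onset maximization leaves /ʔ/, /d/, /j/ stranded (no codas are permitted; onsets may contain at most 2 consonants).
Epenthesis after each stranded consonant: /ʔ/ → /ʔu/, /d/ → /du/, /j/ → /ju/.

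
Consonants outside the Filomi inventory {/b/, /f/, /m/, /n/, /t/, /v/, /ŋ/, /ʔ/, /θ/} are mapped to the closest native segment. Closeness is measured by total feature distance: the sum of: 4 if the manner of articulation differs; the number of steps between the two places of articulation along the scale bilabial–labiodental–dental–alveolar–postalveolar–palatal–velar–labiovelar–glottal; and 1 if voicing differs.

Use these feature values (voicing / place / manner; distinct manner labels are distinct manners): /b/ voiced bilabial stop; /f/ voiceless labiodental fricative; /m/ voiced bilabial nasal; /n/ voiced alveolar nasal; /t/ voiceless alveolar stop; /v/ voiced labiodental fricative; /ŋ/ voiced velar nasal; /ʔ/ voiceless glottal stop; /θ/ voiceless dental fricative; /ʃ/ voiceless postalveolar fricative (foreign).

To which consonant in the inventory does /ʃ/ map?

θ

/θ/ is closest: same manner (fricative), place distance 2 (postalveolar→dental), same voicing; total 2. Next closest is /f/ at distance 3.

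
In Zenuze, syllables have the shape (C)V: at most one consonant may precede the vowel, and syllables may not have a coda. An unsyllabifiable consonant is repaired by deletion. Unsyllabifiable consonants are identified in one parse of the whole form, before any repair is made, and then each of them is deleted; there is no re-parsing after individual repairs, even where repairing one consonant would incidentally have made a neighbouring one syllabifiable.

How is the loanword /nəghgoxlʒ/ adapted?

Under (C)V, the unsyllabifiable consonants are /g/, /h/, /x/, /l/, /ʒ/ (no codas are permitted; onsets are limited to one consonant).
Each unlicensed consonant is deleted: /g/, /h/, /x/, /l/, /ʒ/.

nəgo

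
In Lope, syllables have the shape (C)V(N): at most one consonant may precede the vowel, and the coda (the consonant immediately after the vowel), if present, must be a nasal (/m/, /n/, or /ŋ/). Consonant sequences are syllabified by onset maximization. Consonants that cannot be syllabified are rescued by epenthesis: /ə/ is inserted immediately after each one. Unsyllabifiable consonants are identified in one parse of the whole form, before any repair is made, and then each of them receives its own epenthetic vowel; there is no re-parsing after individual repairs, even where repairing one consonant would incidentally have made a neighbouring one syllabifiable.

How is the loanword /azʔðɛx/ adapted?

Under (C)V(N), the unsyllabifiable consonants are /z/, /ʔ/, /x/ (only a nasal (/m/, /n/, or /ŋ/) is licensed in coda position; onsets are limited to one consonant).
Epenthesis after each stranded consonant: /z/ → /zə/, /ʔ/ → /ʔə/, /x/ → /xə/.

azəʔəðɛxə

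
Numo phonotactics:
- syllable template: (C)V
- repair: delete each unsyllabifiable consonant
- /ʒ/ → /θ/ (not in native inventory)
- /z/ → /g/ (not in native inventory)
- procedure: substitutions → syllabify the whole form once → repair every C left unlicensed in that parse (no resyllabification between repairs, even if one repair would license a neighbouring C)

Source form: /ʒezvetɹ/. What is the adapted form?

Substitution: /ʒ/ → /θ/, /z/ → /g/, giving /θegvetɹ/.
Syllabifying with onset maximization leaves /g/, /t/, /ɹ/ stranded (no codas are permitted; onsets are limited to one consonant).
Deletion applies to /g/, /t/, /ɹ/.

θeve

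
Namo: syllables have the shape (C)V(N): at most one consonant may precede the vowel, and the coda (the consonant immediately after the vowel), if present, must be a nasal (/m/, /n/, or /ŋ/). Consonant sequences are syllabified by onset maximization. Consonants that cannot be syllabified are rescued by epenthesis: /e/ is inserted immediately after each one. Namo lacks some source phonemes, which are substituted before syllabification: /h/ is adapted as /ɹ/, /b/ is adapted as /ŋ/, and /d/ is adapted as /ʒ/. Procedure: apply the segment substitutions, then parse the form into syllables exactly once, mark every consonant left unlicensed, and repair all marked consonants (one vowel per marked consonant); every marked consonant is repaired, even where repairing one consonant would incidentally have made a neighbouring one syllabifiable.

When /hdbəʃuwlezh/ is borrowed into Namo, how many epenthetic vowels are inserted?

After substitution the input is /ɹʒŋəʃuwlezɹ/.
The unsyllabifiable consonants are /ɹ/, /ʒ/, /w/, /z/, /ɹ/; each receives one epenthetic vowel.

5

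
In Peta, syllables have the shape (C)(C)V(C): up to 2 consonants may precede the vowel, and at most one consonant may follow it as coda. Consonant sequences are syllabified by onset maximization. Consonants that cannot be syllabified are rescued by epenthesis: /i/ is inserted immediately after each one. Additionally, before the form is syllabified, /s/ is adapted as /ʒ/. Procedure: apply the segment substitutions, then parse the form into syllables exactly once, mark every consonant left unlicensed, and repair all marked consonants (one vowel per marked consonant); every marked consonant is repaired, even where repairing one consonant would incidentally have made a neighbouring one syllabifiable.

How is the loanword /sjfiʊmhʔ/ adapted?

Substitution: /s/ → /ʒ/, giving /ʒjfiʊmhʔ/.
The consonants /ʒ/, /h/, /ʔ/ cannot be parsed into a legal (C)(C)V(C) syllable (at most one coda consonant is licensed; onsets may contain at most 2 consonants).
Each unlicensed consonant becomes the onset of a new syllable: /ʒ/ → /ʒi/, /h/ → /hi/, /ʔ/ → /ʔi/.

ʒijfiʊmhiʔi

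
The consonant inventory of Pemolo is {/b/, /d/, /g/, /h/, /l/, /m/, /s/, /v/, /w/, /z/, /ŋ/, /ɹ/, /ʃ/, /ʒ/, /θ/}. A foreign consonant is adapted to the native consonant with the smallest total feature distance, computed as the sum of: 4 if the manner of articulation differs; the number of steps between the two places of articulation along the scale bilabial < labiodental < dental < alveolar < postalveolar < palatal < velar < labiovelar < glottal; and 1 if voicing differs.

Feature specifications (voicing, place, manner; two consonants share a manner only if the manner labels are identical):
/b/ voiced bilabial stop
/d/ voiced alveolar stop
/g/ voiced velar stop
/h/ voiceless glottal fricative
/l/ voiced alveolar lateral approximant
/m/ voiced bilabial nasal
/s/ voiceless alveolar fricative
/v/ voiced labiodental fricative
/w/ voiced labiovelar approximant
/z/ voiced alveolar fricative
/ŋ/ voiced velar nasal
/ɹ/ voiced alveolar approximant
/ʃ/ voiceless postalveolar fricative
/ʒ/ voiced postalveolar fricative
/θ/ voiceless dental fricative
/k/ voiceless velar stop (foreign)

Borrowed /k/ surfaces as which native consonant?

/g/ is closest: same manner (stop), place distance 0 (velar→velar), voicing differs (+1); total 1. Next closest is /d/ at distance 4.

g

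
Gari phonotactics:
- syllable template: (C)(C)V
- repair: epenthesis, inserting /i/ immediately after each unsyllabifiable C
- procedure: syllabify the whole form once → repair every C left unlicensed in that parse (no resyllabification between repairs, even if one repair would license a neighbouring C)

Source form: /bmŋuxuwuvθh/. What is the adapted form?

bimŋuxuwuviθihi

Syllabifying with onset maximization leaves /b/, /v/, /θ/, /h/ stranded (no codas are permitted; onsets may contain at most 2 consonants).
Each unlicensed consonant becomes the onset of a new syllable: /b/ → /bi/, /v/ → /vi/, /θ/ → /θi/, /h/ → /hi/.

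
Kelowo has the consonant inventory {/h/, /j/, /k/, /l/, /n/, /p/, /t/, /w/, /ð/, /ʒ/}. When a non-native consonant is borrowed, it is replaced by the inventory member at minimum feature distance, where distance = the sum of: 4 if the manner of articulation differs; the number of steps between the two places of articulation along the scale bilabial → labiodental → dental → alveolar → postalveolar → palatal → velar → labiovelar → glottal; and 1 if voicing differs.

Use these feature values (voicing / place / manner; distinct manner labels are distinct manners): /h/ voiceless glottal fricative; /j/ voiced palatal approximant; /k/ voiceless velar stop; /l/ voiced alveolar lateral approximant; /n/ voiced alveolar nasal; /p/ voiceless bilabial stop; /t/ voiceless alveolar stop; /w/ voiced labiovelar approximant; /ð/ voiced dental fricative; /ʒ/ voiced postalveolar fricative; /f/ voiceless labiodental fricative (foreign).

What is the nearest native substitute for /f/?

/ð/ is closest: same manner (fricative), place distance 1 (labiodental→dental), voicing differs (+1); total 2. Next closest is /ʒ/ at distance 4.

ð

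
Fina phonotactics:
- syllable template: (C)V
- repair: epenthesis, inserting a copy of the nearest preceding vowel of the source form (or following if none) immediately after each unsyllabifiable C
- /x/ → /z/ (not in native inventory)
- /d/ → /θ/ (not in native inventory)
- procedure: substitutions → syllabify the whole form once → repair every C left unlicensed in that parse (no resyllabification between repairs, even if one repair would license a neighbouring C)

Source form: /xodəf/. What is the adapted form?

zoθəfə

Substitution: /x/ → /z/, /d/ → /θ/, giving /zoθəf/.
The consonants /f/ cannot be parsed into a legal (C)V syllable (no codas are permitted; onsets are limited to one consonant).
Each unlicensed consonant becomes the onset of a new syllable: /f/ → /fə/.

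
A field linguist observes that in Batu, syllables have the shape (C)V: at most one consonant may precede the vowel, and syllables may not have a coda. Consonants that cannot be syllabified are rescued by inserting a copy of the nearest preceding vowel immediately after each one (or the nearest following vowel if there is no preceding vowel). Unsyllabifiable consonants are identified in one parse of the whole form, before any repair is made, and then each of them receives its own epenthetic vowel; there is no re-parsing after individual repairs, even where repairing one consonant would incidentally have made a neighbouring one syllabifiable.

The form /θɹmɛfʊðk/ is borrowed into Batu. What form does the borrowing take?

θɛɹɛmɛfʊðʊkʊ

Under (C)V, the unsyllabifiable consonants are /θ/, /ɹ/, /ð/, /k/ (no codas are permitted; onsets are limited to one consonant).
Epenthesis after each stranded consonant: /θ/ → /θɛ/, /ɹ/ → /ɹɛ/, /ð/ → /ðʊ/, /k/ → /kʊ/.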